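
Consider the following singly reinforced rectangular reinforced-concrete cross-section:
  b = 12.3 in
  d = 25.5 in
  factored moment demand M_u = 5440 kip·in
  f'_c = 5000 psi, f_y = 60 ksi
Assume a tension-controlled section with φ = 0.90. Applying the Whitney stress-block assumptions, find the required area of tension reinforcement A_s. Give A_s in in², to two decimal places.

A_s ≈ 4.38 in²

M_n = M_u/φ = 5440/0.90 = 6044.44 kip·in.
From M_n = 0.85 f'_c a b (d − a/2):
a = d − √(d² − 2M_n/(0.85 f'_c b)) = 25.5 − √(25.5² − 2 × 6044.44/(0.85 × 5 × 12.3)) = 5.031 in.
A_s = 0.85 f'_c a b / f_y = 0.85 × 5 × 5.031 × 12.3 / 60 = 4.383 in².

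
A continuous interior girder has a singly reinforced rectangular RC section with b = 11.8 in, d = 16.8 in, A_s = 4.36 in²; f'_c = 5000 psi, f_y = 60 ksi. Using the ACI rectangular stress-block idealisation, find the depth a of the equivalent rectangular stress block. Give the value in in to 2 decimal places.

a ≈ 5.22 in

T = A_s f_y = 4.36 × 60 = 261.6 kips.
a = T/(0.85 f'_c b) = 261.6/(0.85 × 5 × 11.8) = 5.22 in.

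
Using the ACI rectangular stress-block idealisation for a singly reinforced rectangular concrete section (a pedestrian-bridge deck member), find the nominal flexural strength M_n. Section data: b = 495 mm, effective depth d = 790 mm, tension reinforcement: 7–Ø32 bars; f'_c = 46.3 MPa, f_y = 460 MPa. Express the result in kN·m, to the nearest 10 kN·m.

M_n ≈ 1870 kN·m

A_s = 7 × 804 = 5628 mm².
T = A_s f_y = 5628 × 460 = 2588880 N = 2588.88 kN.
From C = T: a = T/(0.85 f'_c b) = 2588880/(0.85 × 46.3 × 495) = 132.89 mm.
M_n = T(d − a/2) = 2588.88 kN × (790 − 66.445) mm = 1873.20 kN·m.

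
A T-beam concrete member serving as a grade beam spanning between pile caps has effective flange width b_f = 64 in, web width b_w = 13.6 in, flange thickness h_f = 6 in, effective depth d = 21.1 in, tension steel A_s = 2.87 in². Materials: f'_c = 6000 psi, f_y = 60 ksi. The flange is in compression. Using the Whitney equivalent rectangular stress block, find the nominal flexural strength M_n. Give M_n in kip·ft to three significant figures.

Tension: T = A_s f_y = 2.87 × 60 = 172.2 kips.
Try a within the flange: a = T/(0.85 f'_c b_f) = 172.2/(0.85 × 6 × 64) = 0.528 in.
Since a = 0.528 ≤ h_f = 6 in, the stress block lies entirely in the flange; analyse as a rectangular beam of width b_f.
M_n = T(d − a/2) = 172.2 × (21.1 − 0.264) = 3588.0 kip·in.
M_n = 3588.0/12 = 299.00 kip·ft.

M_n ≈ 299 kip·ft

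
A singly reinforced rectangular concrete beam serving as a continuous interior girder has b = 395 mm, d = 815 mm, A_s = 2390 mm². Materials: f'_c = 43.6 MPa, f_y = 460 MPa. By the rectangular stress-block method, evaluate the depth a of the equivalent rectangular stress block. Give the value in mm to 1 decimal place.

a ≈ 75.1 mm

T = A_s f_y = 2390 × 460 = 1099400 N = 1099.4 kN.
Setting C = 0.85 f'_c a b equal to T: a = 1099400/(0.85 × 43.6 × 395) = 75.1 mm.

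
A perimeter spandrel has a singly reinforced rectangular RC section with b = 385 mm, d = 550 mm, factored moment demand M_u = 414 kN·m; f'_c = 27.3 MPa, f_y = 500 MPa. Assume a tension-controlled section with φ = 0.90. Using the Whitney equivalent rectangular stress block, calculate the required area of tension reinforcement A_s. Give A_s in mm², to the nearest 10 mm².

A_s ≈ 1850 mm²

M_n = M_u/φ = 414/0.90 = 460 kN·m.
With M_n = 0.85 f'_c a b (d − a/2), solve the quadratic for a:
a = d − √(d² − 2M_n/(0.85 f'_c b)) = 550 − √(550² − 2 × 460×10⁶/(0.85 × 27.3 × 385)) = 103.32 mm.
A_s = 0.85 f'_c a b / f_y = 0.85 × 27.3 × 103.32 × 385 / 500 = 1846.1 mm².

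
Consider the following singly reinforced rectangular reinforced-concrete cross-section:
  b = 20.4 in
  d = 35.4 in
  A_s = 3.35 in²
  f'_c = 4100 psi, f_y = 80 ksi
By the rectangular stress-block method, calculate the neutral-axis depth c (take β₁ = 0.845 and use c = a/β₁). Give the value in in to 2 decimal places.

c ≈ 4.46 in

T = A_s f_y = 3.35 × 80 = 268 kips.
a = T/(0.85 f'_c b) = 268/(0.85 × 4.1 × 20.4) = 3.7697 in.
With β₁ = 0.845, c = a/β₁ = 3.7697/0.845 = 4.46 in.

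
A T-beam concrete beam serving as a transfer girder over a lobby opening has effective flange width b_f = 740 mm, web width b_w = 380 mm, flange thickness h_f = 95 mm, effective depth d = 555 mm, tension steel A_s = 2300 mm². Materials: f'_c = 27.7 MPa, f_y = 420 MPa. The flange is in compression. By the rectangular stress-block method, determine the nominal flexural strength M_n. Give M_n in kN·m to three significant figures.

Tension: T = A_s f_y = 2300 × 420 = 966000 N.
Try a within the flange: a = T/(0.85 f'_c b_f) = 966000/(0.85 × 27.7 × 740) = 55.44 mm.
Since a = 55.44 ≤ h_f = 95 mm, the stress block lies entirely in the flange; analyse as a rectangular beam of width b_f.
M_n = T(d − a/2) = 966000 × (555 − 27.72) = 509.35 × 10⁶ N·mm.
M_n = 509.35 kN·m.

M_n ≈ 509 kN·m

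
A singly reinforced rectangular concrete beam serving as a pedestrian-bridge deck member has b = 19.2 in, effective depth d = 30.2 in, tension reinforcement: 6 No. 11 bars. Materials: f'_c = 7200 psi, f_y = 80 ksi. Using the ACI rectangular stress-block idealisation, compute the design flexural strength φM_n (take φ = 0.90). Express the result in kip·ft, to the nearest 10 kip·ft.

φM_n ≈ 1520 kip·ft

A_s = 6 × 1.56 = 9.36 in².
T = A_s f_y = 9.36 × 80 = 748.8 kips.
a = T/(0.85 f'_c b) = 748.8/(0.85 × 7.2 × 19.2) = 6.373 in.
M_n = T(d − a/2) = 748.8 × (30.2 − 3.1865) = 20227.7 kip·in = 20227.7/12 = 1685.64 kip·ft.
φM_n = 0.90 × 1685.64 = 1517.08 kip·ft.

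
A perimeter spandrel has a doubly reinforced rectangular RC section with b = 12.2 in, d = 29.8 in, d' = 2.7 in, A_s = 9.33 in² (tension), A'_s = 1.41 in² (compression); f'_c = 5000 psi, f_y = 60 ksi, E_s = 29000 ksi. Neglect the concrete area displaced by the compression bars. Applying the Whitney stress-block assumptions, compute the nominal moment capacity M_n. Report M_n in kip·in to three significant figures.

M_n ≈ 14300 kip·in

Assume both steels yield.
a = (A_s − A'_s) f_y/(0.85 f'_c b) = (9.33 − 1.41) × 60/(0.85 × 5 × 12.2) = 9.165 in.
c = a/β₁ = 9.165/0.8 = 11.456 in; ε'_s = 0.003(c − d')/c = 0.0023 ≥ ε_y = 0.0021, so the compression steel yields.
M_n = (A_s − A'_s) f_y (d − a/2) + A'_s f_y (d − d') = 475.2 × (29.8 − 4.5825) + 84.6 × (29.8 − 2.7) = 11983.4 + 2292.7 = 14276.1 kip·in.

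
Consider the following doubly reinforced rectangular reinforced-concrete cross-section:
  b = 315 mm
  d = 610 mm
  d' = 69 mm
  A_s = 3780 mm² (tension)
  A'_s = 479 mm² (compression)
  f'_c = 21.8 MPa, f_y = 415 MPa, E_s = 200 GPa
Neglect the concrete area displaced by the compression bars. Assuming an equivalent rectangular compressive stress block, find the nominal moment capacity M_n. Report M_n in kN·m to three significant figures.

M_n ≈ 782 kN·m

Assume both tension and compression steel yield.
Net tension couple steel: A_s − A'_s = 3301 mm².
a = (A_s − A'_s) f_y / (0.85 f'_c b) = 1369915/(0.85 × 21.8 × 315) = 234.70 mm.
c = a/β₁ = 234.70/0.85 = 276.12 mm; ε'_s = 0.003(c − d')/c = 0.0023 ≥ f_y/E_s = 0.0021, so compression steel does yield.
M_n = (A_s − A'_s) f_y (d − a/2) + A'_s f_y (d − d') = [1369915 × (610 − 117.35) + 198785 × (610 − 69)] × 10⁻⁶ = 674.89 + 107.54 = 782.43 kN·m.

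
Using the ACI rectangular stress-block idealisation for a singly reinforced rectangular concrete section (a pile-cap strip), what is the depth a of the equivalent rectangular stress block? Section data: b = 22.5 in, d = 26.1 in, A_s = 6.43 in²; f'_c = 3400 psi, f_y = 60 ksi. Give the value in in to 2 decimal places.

a ≈ 5.93 in

T = A_s f_y = 6.43 × 60 = 385.8 kips.
a = T/(0.85 f'_c b) = 385.8/(0.85 × 3.4 × 22.5) = 5.93 in.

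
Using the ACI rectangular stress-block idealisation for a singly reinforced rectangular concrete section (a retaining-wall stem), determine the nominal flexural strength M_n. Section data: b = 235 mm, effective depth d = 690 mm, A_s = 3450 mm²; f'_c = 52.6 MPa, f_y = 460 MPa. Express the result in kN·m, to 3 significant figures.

T = A_s f_y = 3450 × 460 = 1587000 N = 1587 kN.
From C = T: a = T/(0.85 f'_c b) = 1587000/(0.85 × 52.6 × 235) = 151.04 mm.
M_n = T(d − a/2) = 1587 kN × (690 − 75.52) mm = 975.18 kN·m.

M_n ≈ 975 kN·m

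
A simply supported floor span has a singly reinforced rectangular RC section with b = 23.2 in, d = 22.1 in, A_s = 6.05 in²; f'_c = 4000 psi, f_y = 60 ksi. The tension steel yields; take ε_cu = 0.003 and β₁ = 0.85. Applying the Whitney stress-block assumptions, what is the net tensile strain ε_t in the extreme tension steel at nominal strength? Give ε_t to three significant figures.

ε_t ≈ 0.00925

a = A_s f_y/(0.85 f'_c b) = 4.602 in.
β₁ = 0.85, so c = a/β₁ = 4.602/0.85 = 5.414 in.
From the linear strain diagram with ε_cu = 0.003: ε_t = 0.003 (d − c)/c = 0.003 × (22.1 − 5.414)/5.414 = 0.00925.
Since ε_t ≥ 0.005, the section is tension-controlled.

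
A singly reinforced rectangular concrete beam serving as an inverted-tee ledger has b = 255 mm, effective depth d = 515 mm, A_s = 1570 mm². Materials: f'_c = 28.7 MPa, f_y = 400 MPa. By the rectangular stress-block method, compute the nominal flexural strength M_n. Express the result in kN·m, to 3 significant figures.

M_n ≈ 292 kN·m

T = A_s f_y = 1570 × 400 = 628000 N = 628 kN.
From C = T: a = T/(0.85 f'_c b) = 628000/(0.85 × 28.7 × 255) = 100.95 mm.
M_n = T(d − a/2) = 628 kN × (515 − 50.475) mm = 291.72 kN·m.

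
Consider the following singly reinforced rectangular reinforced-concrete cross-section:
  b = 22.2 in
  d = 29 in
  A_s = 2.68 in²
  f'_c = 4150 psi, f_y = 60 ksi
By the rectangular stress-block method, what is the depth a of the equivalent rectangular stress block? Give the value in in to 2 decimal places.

a ≈ 2.05 in

T = A_s f_y = 2.68 × 60 = 160.8 kips.
a = T/(0.85 f'_c b) = 160.8/(0.85 × 4.15 × 22.2) = 2.05 in.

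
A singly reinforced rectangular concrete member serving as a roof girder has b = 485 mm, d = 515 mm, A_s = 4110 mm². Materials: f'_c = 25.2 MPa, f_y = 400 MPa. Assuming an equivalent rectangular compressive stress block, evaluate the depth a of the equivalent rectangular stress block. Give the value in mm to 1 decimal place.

a ≈ 158.2 mm

T = A_s f_y = 4110 × 400 = 1644000 N = 1644 kN.
Setting C = 0.85 f'_c a b equal to T: a = 1644000/(0.85 × 25.2 × 485) = 158.2 mm.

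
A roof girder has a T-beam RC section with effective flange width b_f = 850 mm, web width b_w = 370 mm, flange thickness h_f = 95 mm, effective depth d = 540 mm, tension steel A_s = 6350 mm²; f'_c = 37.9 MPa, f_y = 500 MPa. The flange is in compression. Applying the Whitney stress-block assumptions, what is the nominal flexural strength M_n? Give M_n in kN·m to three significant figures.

Tension: T = A_s f_y = 6350 × 500 = 3175000 N.
Try a within the flange: a = T/(0.85 f'_c b_f) = 3175000/(0.85 × 37.9 × 850) = 115.95 mm.
a = 115.95 > h_f = 95 mm: the block extends into the web. Split into flange-overhang and web parts.
C_f = 0.85 f'_c (b_f − b_w) h_f = 0.85 × 37.9 × (850 − 370) × 95 = 1469004 N.
Remaining web compression depth: a_w = (T − C_f)/(0.85 f'_c b_w) = (3175000 − 1469004)/(0.85 × 37.9 × 370) = 143.13 mm.
M_n = C_f(d − h_f/2) + (T − C_f)(d − a_w/2) = 1469004 × (540 − 47.5) + 1705996 × (540 − 71.565) = 723.48 + 799.15 = 1522.63 × 10⁶ N·mm.
M_n = 1522.63 kN·m.

M_n ≈ 1520 kN·m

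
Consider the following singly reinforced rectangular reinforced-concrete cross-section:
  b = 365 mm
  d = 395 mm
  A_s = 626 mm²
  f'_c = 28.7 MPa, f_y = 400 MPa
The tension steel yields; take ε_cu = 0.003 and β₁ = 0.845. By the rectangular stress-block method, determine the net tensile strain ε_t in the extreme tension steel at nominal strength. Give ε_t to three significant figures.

a = A_s f_y/(0.85 f'_c b) = 28.12 mm.
β₁ = 0.845, so c = a/β₁ = 28.12/0.845 = 33.28 mm.
From the linear strain diagram with ε_cu = 0.003: ε_t = 0.003 (d − c)/c = 0.003 × (395 − 33.28)/33.28 = 0.0326.
Since ε_t ≥ 0.005, the section is tension-controlled.

ε_t ≈ 0.0326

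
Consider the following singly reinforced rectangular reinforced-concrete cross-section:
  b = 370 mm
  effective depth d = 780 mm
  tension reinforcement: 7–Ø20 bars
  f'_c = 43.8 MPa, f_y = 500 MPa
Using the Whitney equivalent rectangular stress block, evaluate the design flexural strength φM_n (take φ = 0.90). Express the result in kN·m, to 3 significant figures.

A_s = 7 × 314 = 2198 mm².
T = A_s f_y = 2198 × 500 = 1099000 N = 1099 kN.
From C = T: a = T/(0.85 f'_c b) = 1099000/(0.85 × 43.8 × 370) = 79.78 mm.
M_n = T(d − a/2) = 1099 kN × (780 − 39.89) mm = 813.38 kN·m.
φM_n = 0.90 × 813.38 = 732.04 kN·m.

φM_n ≈ 732 kN·m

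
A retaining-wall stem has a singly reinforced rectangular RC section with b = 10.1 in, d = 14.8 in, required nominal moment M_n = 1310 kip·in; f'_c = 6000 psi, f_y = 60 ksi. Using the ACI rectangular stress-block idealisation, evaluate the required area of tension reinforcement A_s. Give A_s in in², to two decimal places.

A_s ≈ 1.57 in²

From M_n = 0.85 f'_c a b (d − a/2):
a = d − √(d² − 2M_n/(0.85 f'_c b)) = 14.8 − √(14.8² − 2 × 1310/(0.85 × 6 × 10.1)) = 1.832 in.
A_s = 0.85 f'_c a b / f_y = 0.85 × 6 × 1.832 × 10.1 / 60 = 1.573 in².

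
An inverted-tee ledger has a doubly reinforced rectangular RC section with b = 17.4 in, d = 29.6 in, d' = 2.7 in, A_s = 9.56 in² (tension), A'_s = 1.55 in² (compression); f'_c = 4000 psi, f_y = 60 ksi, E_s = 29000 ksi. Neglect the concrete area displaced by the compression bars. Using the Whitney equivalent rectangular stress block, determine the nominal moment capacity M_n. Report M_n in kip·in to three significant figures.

Assume both steels yield.
a = (A_s − A'_s) f_y/(0.85 f'_c b) = (9.56 − 1.55) × 60/(0.85 × 4 × 17.4) = 8.124 in.
c = a/β₁ = 8.124/0.85 = 9.558 in; ε'_s = 0.003(c − d')/c = 0.0022 ≥ ε_y = 0.0021, so the compression steel yields.
M_n = (A_s − A'_s) f_y (d − a/2) + A'_s f_y (d − d') = 480.6 × (29.6 − 4.062) + 93 × (29.6 − 2.7) = 12273.6 + 2501.7 = 14775.3 kip·in.

M_n ≈ 14800 kip·in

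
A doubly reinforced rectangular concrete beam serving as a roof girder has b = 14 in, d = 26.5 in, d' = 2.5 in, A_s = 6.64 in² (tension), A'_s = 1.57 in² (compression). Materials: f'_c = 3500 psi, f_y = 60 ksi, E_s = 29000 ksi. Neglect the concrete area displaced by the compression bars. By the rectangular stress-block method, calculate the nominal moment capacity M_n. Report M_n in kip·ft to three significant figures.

Assume both steels yield.
a = (A_s − A'_s) f_y/(0.85 f'_c b) = (6.64 − 1.57) × 60/(0.85 × 3.5 × 14) = 7.304 in.
c = a/β₁ = 7.304/0.85 = 8.593 in; ε'_s = 0.003(c − d')/c = 0.0021 ≥ ε_y = 0.0021, so the compression steel yields.
M_n = (A_s − A'_s) f_y (d − a/2) + A'_s f_y (d − d') = 304.2 × (26.5 − 3.652) + 94.2 × (26.5 − 2.5) = 6950.4 + 2260.8 = 9211.2 kip·in = 9211.2/12 = 767.60 kip·ft.

M_n ≈ 768 kip·ft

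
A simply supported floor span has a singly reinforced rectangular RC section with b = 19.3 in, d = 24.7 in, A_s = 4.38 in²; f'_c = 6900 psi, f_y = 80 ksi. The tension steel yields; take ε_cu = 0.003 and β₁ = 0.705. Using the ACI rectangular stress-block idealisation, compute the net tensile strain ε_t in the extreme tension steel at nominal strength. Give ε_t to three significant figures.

a = A_s f_y/(0.85 f'_c b) = 3.096 in.
β₁ = 0.705, so c = a/β₁ = 3.096/0.705 = 4.391 in.
From the linear strain diagram with ε_cu = 0.003: ε_t = 0.003 (d − c)/c = 0.003 × (24.7 − 4.391)/4.391 = 0.0139.
Since ε_t ≥ 0.005, the section is tension-controlled.

ε_t ≈ 0.0139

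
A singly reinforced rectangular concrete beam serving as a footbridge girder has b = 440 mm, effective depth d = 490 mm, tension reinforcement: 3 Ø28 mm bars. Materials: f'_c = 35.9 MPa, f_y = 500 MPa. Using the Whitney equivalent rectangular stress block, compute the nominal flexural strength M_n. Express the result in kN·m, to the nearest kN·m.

M_n ≈ 421 kN·m

A_s = 3 × 616 = 1848 mm².
T = A_s f_y = 1848 × 500 = 924000 N = 924 kN.
From C = T: a = T/(0.85 f'_c b) = 924000/(0.85 × 35.9 × 440) = 68.82 mm.
M_n = T(d − a/2) = 924 kN × (490 − 34.41) mm = 420.97 kN·m.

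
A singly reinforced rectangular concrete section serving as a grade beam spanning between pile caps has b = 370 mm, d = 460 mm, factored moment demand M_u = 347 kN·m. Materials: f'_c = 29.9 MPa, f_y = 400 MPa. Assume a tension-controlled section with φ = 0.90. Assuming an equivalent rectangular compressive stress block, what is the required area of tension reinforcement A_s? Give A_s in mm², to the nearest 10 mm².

M_n = M_u/φ = 347/0.90 = 385.556 kN·m.
With M_n = 0.85 f'_c a b (d − a/2), solve the quadratic for a:
a = d − √(d² − 2M_n/(0.85 f'_c b)) = 460 − √(460² − 2 × 385.556×10⁶/(0.85 × 29.9 × 370)) = 100.00 mm.
A_s = 0.85 f'_c a b / f_y = 0.85 × 29.9 × 100.00 × 370 / 400 = 2350.9 mm².

A_s ≈ 2350 mm²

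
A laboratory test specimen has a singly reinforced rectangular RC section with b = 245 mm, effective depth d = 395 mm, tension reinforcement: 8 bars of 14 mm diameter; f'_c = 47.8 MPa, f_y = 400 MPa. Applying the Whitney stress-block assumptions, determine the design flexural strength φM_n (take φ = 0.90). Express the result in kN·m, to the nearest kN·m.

φM_n ≈ 164 kN·m

A_s = 8 × 154 = 1232 mm².
T = A_s f_y = 1232 × 400 = 492800 N = 492.8 kN.
From C = T: a = T/(0.85 f'_c b) = 492800/(0.85 × 47.8 × 245) = 49.51 mm.
M_n = T(d − a/2) = 492.8 kN × (395 − 24.755) mm = 182.46 kN·m.
φM_n = 0.90 × 182.46 = 164.21 kN·m.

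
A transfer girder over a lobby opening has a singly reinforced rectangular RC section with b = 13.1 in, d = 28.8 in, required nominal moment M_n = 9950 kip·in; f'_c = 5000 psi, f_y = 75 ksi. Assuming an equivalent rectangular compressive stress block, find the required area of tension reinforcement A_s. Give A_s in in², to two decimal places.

A_s ≈ 5.25 in²

From M_n = 0.85 f'_c a b (d − a/2):
a = d − √(d² − 2M_n/(0.85 f'_c b)) = 28.8 − √(28.8² − 2 × 9950/(0.85 × 5 × 13.1)) = 7.074 in.
A_s = 0.85 f'_c a b / f_y = 0.85 × 5 × 7.074 × 13.1 / 75 = 5.251 in².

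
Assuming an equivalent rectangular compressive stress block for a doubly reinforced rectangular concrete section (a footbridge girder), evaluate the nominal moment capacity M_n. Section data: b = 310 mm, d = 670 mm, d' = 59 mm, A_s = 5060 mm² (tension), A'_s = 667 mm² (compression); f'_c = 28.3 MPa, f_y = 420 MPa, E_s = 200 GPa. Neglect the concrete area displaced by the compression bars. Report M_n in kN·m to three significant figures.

M_n ≈ 1180 kN·m

Assume both tension and compression steel yield.
Net tension couple steel: A_s − A'_s = 4393 mm².
a = (A_s − A'_s) f_y / (0.85 f'_c b) = 1845060/(0.85 × 28.3 × 310) = 247.42 mm.
c = a/β₁ = 247.42/0.848 = 291.77 mm; ε'_s = 0.003(c − d')/c = 0.0024 ≥ f_y/E_s = 0.0021, so compression steel does yield.
M_n = (A_s − A'_s) f_y (d − a/2) + A'_s f_y (d − d') = [1845060 × (670 − 123.71) + 280140 × (670 − 59)] × 10⁻⁶ = 1007.94 + 171.17 = 1179.11 kN·m.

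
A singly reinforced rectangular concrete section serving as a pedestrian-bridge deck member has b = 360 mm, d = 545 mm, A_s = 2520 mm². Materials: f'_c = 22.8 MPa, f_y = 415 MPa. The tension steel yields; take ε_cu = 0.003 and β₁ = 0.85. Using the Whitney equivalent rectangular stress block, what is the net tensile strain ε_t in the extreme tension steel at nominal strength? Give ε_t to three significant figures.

ε_t ≈ 0.00627

a = A_s f_y/(0.85 f'_c b) = 149.90 mm.
β₁ = 0.85, so c = a/β₁ = 149.90/0.85 = 176.35 mm.
From the linear strain diagram with ε_cu = 0.003: ε_t = 0.003 (d − c)/c = 0.003 × (545 − 176.35)/176.35 = 0.00627.
Since ε_t ≥ 0.005, the section is tension-controlled.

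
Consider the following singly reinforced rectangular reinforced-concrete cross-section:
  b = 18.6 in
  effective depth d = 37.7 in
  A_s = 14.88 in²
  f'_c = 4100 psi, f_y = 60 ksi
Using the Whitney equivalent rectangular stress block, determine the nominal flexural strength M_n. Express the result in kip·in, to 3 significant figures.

T = A_s f_y = 14.88 × 60 = 892.8 kips.
a = T/(0.85 f'_c b) = 892.8/(0.85 × 4.1 × 18.6) = 13.773 in.
M_n = T(d − a/2) = 892.8 × (37.7 − 6.8865) = 27510.3 kip·in.

M_n ≈ 27500 kip·in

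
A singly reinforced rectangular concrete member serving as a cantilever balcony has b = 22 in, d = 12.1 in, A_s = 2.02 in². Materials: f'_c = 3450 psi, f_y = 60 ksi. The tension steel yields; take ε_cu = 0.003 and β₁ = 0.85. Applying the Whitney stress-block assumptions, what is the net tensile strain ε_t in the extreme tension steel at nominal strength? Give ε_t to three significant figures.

a = A_s f_y/(0.85 f'_c b) = 1.879 in.
β₁ = 0.85, so c = a/β₁ = 1.879/0.85 = 2.211 in.
From the linear strain diagram with ε_cu = 0.003: ε_t = 0.003 (d − c)/c = 0.003 × (12.1 − 2.211)/2.211 = 0.0134.
Since ε_t ≥ 0.005, the section is tension-controlled.

ε_t ≈ 0.0134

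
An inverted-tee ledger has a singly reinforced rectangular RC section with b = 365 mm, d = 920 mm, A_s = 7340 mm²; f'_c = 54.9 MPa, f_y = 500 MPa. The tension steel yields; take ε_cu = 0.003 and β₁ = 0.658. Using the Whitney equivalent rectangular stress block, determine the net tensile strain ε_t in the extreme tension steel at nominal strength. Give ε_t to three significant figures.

a = A_s f_y/(0.85 f'_c b) = 215.47 mm.
β₁ = 0.658, so c = a/β₁ = 215.47/0.658 = 327.46 mm.
From the linear strain diagram with ε_cu = 0.003: ε_t = 0.003 (d − c)/c = 0.003 × (920 − 327.46)/327.46 = 0.00543.
Since ε_t ≥ 0.005, the section is tension-controlled.

ε_t ≈ 0.00543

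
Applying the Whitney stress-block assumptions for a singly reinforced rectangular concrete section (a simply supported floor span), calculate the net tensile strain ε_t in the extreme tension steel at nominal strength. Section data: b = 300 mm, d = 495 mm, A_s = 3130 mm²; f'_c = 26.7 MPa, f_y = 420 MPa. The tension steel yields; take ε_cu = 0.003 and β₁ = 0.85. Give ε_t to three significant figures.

a = A_s f_y/(0.85 f'_c b) = 193.08 mm.
β₁ = 0.85, so c = a/β₁ = 193.08/0.85 = 227.15 mm.
From the linear strain diagram with ε_cu = 0.003: ε_t = 0.003 (d − c)/c = 0.003 × (495 − 227.15)/227.15 = 0.00354.
ε_t < 0.004 — the section is over-reinforced for flexure under ACI limits.

ε_t ≈ 0.00354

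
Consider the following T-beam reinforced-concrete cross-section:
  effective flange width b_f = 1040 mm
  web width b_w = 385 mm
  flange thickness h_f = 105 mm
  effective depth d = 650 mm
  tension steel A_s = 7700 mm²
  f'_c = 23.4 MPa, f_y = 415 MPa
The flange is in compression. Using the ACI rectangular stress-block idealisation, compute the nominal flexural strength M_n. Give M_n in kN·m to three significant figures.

Tension: T = A_s f_y = 7700 × 415 = 3195500 N.
Try a within the flange: a = T/(0.85 f'_c b_f) = 3195500/(0.85 × 23.4 × 1040) = 154.48 mm.
a = 154.48 > h_f = 105 mm: the block extends into the web. Split into flange-overhang and web parts.
C_f = 0.85 f'_c (b_f − b_w) h_f = 0.85 × 23.4 × (1040 − 385) × 105 = 1367935 N.
Remaining web compression depth: a_w = (T − C_f)/(0.85 f'_c b_w) = (3195500 − 1367935)/(0.85 × 23.4 × 385) = 238.66 mm.
M_n = C_f(d − h_f/2) + (T − C_f)(d − a_w/2) = 1367935 × (650 − 52.5) + 1827565 × (650 − 119.33) = 817.34 + 969.83 = 1787.17 × 10⁶ N·mm.
M_n = 1787.17 kN·m.

M_n ≈ 1790 kN·m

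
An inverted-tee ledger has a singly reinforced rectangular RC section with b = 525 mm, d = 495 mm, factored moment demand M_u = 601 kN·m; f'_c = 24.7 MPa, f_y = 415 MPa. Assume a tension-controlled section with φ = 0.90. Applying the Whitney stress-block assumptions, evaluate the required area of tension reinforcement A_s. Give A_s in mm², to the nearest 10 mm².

M_n = M_u/φ = 601/0.90 = 667.778 kN·m.
With M_n = 0.85 f'_c a b (d − a/2), solve the quadratic for a:
a = d − √(d² − 2M_n/(0.85 f'_c b)) = 495 − √(495² − 2 × 667.778×10⁶/(0.85 × 24.7 × 525)) = 143.07 mm.
A_s = 0.85 f'_c a b / f_y = 0.85 × 24.7 × 143.07 × 525 / 415 = 3799.9 mm².

A_s ≈ 3800 mm²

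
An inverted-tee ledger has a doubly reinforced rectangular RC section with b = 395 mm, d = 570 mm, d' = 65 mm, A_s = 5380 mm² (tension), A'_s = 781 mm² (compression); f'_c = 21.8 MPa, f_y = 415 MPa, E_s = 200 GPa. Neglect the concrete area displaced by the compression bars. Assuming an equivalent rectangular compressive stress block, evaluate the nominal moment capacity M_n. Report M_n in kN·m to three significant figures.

M_n ≈ 1000 kN·m

Assume both tension and compression steel yield.
Net tension couple steel: A_s − A'_s = 4599 mm².
a = (A_s − A'_s) f_y / (0.85 f'_c b) = 1908585/(0.85 × 21.8 × 395) = 260.76 mm.
c = a/β₁ = 260.76/0.85 = 306.78 mm; ε'_s = 0.003(c − d')/c = 0.0024 ≥ f_y/E_s = 0.0021, so compression steel does yield.
M_n = (A_s − A'_s) f_y (d − a/2) + A'_s f_y (d − d') = [1908585 × (570 − 130.38) + 324115 × (570 − 65)] × 10⁻⁶ = 839.05 + 163.68 = 1002.73 kN·m.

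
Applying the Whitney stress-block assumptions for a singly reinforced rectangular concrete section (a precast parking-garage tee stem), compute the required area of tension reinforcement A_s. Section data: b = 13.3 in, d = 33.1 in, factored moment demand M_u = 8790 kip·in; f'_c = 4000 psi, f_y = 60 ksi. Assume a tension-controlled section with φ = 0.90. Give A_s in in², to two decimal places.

M_n = M_u/φ = 8790/0.90 = 9766.67 kip·in.
From M_n = 0.85 f'_c a b (d − a/2):
a = d − √(d² − 2M_n/(0.85 f'_c b)) = 33.1 − √(33.1² − 2 × 9766.67/(0.85 × 4 × 13.3)) = 7.339 in.
A_s = 0.85 f'_c a b / f_y = 0.85 × 4 × 7.339 × 13.3 / 60 = 5.531 in².

A_s ≈ 5.53 in²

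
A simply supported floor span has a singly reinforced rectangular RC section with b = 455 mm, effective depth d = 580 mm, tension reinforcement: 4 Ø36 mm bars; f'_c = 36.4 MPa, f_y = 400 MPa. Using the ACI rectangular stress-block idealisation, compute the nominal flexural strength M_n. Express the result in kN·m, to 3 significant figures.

A_s = 4 × 1018 = 4072 mm².
T = A_s f_y = 4072 × 400 = 1628800 N = 1628.8 kN.
From C = T: a = T/(0.85 f'_c b) = 1628800/(0.85 × 36.4 × 455) = 115.70 mm.
M_n = T(d − a/2) = 1628.8 kN × (580 − 57.85) mm = 850.48 kN·m.

M_n ≈ 850 kN·m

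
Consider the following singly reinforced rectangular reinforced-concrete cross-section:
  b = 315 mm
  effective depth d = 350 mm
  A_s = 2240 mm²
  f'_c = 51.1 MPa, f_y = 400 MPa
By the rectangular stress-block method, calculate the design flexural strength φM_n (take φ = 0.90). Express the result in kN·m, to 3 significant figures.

φM_n ≈ 256 kN·m

T = A_s f_y = 2240 × 400 = 896000 N = 896 kN.
From C = T: a = T/(0.85 f'_c b) = 896000/(0.85 × 51.1 × 315) = 65.49 mm.
M_n = T(d − a/2) = 896 kN × (350 − 32.745) mm = 284.26 kN·m.
φM_n = 0.90 × 284.26 = 255.83 kN·m.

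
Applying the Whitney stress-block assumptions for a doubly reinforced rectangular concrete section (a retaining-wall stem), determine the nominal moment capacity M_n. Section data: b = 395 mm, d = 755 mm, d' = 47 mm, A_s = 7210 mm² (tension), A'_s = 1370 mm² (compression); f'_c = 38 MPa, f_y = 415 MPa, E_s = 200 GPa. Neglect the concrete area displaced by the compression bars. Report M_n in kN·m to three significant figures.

M_n ≈ 2000 kN·m

Assume both tension and compression steel yield.
Net tension couple steel: A_s − A'_s = 5840 mm².
a = (A_s − A'_s) f_y / (0.85 f'_c b) = 2423600/(0.85 × 38 × 395) = 189.96 mm.
c = a/β₁ = 189.96/0.779 = 243.85 mm; ε'_s = 0.003(c − d')/c = 0.0024 ≥ f_y/E_s = 0.0021, so compression steel does yield.
M_n = (A_s − A'_s) f_y (d − a/2) + A'_s f_y (d − d') = [2423600 × (755 − 94.98) + 568550 × (755 − 47)] × 10⁻⁶ = 1599.62 + 402.53 = 2002.15 kN·m.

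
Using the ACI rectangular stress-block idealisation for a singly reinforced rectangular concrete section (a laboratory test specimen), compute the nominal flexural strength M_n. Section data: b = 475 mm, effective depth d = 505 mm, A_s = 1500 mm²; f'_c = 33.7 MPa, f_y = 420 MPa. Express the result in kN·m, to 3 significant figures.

M_n ≈ 304 kN·m

T = A_s f_y = 1500 × 420 = 630000 N = 630 kN.
From C = T: a = T/(0.85 f'_c b) = 630000/(0.85 × 33.7 × 475) = 46.30 mm.
M_n = T(d − a/2) = 630 kN × (505 − 23.15) mm = 303.57 kN·m.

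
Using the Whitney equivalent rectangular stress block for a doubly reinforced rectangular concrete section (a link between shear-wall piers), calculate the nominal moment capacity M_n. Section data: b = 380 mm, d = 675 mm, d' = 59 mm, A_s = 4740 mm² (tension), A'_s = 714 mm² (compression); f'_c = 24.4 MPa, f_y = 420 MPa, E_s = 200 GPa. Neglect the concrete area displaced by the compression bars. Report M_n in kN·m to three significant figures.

M_n ≈ 1140 kN·m

Assume both tension and compression steel yield.
Net tension couple steel: A_s − A'_s = 4026 mm².
a = (A_s − A'_s) f_y / (0.85 f'_c b) = 1690920/(0.85 × 24.4 × 380) = 214.55 mm.
c = a/β₁ = 214.55/0.85 = 252.41 mm; ε'_s = 0.003(c − d')/c = 0.0023 ≥ f_y/E_s = 0.0021, so compression steel does yield.
M_n = (A_s − A'_s) f_y (d − a/2) + A'_s f_y (d − d') = [1690920 × (675 − 107.275) + 299880 × (675 − 59)] × 10⁻⁶ = 959.98 + 184.73 = 1144.71 kN·m.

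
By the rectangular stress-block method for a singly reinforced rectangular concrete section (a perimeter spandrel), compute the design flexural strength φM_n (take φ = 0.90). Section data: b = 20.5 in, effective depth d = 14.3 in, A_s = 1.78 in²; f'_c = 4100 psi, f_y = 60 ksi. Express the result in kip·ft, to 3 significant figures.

T = A_s f_y = 1.78 × 60 = 106.8 kips.
a = T/(0.85 f'_c b) = 106.8/(0.85 × 4.1 × 20.5) = 1.495 in.
M_n = T(d − a/2) = 106.8 × (14.3 − 0.7475) = 1447.4 kip·in = 1447.4/12 = 120.62 kip·ft.
φM_n = 0.90 × 120.62 = 108.56 kip·ft.

φM_n ≈ 109 kip·ft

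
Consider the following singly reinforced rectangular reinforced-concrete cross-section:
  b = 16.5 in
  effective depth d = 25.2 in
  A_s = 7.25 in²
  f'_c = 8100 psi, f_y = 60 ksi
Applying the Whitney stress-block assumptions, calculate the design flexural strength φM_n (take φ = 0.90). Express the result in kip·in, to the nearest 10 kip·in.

T = A_s f_y = 7.25 × 60 = 435 kips.
a = T/(0.85 f'_c b) = 435/(0.85 × 8.1 × 16.5) = 3.829 in.
M_n = T(d − a/2) = 435 × (25.2 − 1.9145) = 10129.2 kip·in.
φM_n = 0.90 × 10129.2 = 9116.3 kip·in.

φM_n ≈ 9120 kip·in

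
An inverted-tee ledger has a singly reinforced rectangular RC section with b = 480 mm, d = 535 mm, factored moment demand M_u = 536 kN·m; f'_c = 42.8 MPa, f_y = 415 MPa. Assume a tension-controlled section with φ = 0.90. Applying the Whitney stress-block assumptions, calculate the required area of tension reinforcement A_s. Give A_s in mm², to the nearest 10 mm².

A_s ≈ 2860 mm²

M_n = M_u/φ = 536/0.90 = 595.556 kN·m.
With M_n = 0.85 f'_c a b (d − a/2), solve the quadratic for a:
a = d − √(d² − 2M_n/(0.85 f'_c b)) = 535 − √(535² − 2 × 595.556×10⁶/(0.85 × 42.8 × 480)) = 68.08 mm.
A_s = 0.85 f'_c a b / f_y = 0.85 × 42.8 × 68.08 × 480 / 415 = 2864.7 mm².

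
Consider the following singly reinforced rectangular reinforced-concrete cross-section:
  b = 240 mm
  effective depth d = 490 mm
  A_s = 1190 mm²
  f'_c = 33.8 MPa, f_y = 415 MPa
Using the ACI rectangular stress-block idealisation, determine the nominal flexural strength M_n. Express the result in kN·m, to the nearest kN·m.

M_n ≈ 224 kN·m

T = A_s f_y = 1190 × 415 = 493850 N = 493.85 kN.
From C = T: a = T/(0.85 f'_c b) = 493850/(0.85 × 33.8 × 240) = 71.62 mm.
M_n = T(d − a/2) = 493.85 kN × (490 − 35.81) mm = 224.30 kN·m.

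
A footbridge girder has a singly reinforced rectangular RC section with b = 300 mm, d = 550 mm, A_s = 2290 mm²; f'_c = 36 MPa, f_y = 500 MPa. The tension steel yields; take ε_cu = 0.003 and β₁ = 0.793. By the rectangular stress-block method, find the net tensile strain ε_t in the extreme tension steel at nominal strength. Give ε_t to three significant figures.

ε_t ≈ 0.00749

a = A_s f_y/(0.85 f'_c b) = 124.73 mm.
β₁ = 0.793, so c = a/β₁ = 124.73/0.793 = 157.29 mm.
From the linear strain diagram with ε_cu = 0.003: ε_t = 0.003 (d − c)/c = 0.003 × (550 − 157.29)/157.29 = 0.00749.
Since ε_t ≥ 0.005, the section is tension-controlled.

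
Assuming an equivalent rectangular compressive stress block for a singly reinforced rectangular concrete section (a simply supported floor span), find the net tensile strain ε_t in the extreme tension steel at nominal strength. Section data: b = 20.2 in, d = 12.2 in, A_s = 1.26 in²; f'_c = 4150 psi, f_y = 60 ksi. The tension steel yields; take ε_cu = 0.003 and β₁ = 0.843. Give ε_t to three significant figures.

ε_t ≈ 0.0261

a = A_s f_y/(0.85 f'_c b) = 1.061 in.
β₁ = 0.843, so c = a/β₁ = 1.061/0.843 = 1.259 in.
From the linear strain diagram with ε_cu = 0.003: ε_t = 0.003 (d − c)/c = 0.003 × (12.2 − 1.259)/1.259 = 0.0261.
Since ε_t ≥ 0.005, the section is tension-controlled.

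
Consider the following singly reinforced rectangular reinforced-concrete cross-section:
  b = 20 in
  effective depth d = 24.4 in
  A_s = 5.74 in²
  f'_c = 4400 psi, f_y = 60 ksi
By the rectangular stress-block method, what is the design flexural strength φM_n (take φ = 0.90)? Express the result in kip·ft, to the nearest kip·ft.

T = A_s f_y = 5.74 × 60 = 344.4 kips.
a = T/(0.85 f'_c b) = 344.4/(0.85 × 4.4 × 20) = 4.604 in.
M_n = T(d − a/2) = 344.4 × (24.4 − 2.302) = 7610.6 kip·in = 7610.6/12 = 634.22 kip·ft.
φM_n = 0.90 × 634.22 = 570.80 kip·ft.

φM_n ≈ 571 kip·ft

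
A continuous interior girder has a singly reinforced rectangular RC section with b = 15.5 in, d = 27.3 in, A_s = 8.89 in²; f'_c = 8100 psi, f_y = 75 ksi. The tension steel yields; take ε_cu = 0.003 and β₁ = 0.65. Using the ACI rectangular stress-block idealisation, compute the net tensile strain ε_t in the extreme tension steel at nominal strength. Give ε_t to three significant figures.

ε_t ≈ 0.00552

a = A_s f_y/(0.85 f'_c b) = 6.248 in.
β₁ = 0.65, so c = a/β₁ = 6.248/0.65 = 9.612 in.
From the linear strain diagram with ε_cu = 0.003: ε_t = 0.003 (d − c)/c = 0.003 × (27.3 − 9.612)/9.612 = 0.00552.
Since ε_t ≥ 0.005, the section is tension-controlled.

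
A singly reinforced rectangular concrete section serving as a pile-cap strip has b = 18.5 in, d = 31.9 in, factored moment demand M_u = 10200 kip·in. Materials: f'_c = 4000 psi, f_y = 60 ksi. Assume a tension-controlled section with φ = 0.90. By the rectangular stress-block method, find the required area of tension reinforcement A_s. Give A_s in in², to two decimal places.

M_n = M_u/φ = 10200/0.90 = 11333.3 kip·in.
From M_n = 0.85 f'_c a b (d − a/2):
a = d − √(d² − 2M_n/(0.85 f'_c b)) = 31.9 − √(31.9² − 2 × 11333.3/(0.85 × 4 × 18.5)) = 6.263 in.
A_s = 0.85 f'_c a b / f_y = 0.85 × 4 × 6.263 × 18.5 / 60 = 6.566 in².

A_s ≈ 6.57 in²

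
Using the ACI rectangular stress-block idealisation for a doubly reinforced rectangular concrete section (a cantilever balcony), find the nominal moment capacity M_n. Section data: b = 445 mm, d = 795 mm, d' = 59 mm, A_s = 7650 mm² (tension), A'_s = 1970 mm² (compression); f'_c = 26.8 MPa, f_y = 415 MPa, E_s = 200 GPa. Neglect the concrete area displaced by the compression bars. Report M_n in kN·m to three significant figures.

Assume both tension and compression steel yield.
Net tension couple steel: A_s − A'_s = 5680 mm².
a = (A_s − A'_s) f_y / (0.85 f'_c b) = 2357200/(0.85 × 26.8 × 445) = 232.53 mm.
c = a/β₁ = 232.53/0.85 = 273.56 mm; ε'_s = 0.003(c − d')/c = 0.0024 ≥ f_y/E_s = 0.0021, so compression steel does yield.
M_n = (A_s − A'_s) f_y (d − a/2) + A'_s f_y (d − d') = [2357200 × (795 − 116.265) + 817550 × (795 − 59)] × 10⁻⁶ = 1599.91 + 601.72 = 2201.63 kN·m.

M_n ≈ 2200 kN·m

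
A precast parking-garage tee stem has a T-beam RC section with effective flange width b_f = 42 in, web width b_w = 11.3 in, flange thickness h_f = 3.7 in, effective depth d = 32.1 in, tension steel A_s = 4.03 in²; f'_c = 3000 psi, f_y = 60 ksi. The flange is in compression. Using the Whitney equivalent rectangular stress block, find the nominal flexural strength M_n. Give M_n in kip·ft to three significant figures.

M_n ≈ 624 kip·ft

Tension: T = A_s f_y = 4.03 × 60 = 241.8 kips.
Try a within the flange: a = T/(0.85 f'_c b_f) = 241.8/(0.85 × 3 × 42) = 2.258 in.
Since a = 2.258 ≤ h_f = 3.7 in, the stress block lies entirely in the flange; analyse as a rectangular beam of width b_f.
M_n = T(d − a/2) = 241.8 × (32.1 − 1.129) = 7488.8 kip·in.
M_n = 7488.8/12 = 624.07 kip·ft.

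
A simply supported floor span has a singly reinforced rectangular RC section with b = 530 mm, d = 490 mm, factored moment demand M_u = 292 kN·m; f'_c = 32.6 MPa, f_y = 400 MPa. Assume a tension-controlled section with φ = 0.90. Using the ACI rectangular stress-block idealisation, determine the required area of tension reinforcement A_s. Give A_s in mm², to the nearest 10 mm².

M_n = M_u/φ = 292/0.90 = 324.444 kN·m.
With M_n = 0.85 f'_c a b (d − a/2), solve the quadratic for a:
a = d − √(d² − 2M_n/(0.85 f'_c b)) = 490 − √(490² − 2 × 324.444×10⁶/(0.85 × 32.6 × 530)) = 47.38 mm.
A_s = 0.85 f'_c a b / f_y = 0.85 × 32.6 × 47.38 × 530 / 400 = 1739.6 mm².

A_s ≈ 1740 mm²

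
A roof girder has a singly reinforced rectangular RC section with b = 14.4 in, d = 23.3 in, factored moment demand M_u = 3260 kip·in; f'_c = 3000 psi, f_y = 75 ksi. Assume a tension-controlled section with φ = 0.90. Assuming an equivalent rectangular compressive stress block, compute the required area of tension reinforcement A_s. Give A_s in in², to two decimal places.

M_n = M_u/φ = 3260/0.90 = 3622.22 kip·in.
From M_n = 0.85 f'_c a b (d − a/2):
a = d − √(d² − 2M_n/(0.85 f'_c b)) = 23.3 − √(23.3² − 2 × 3622.22/(0.85 × 3 × 14.4)) = 4.710 in.
A_s = 0.85 f'_c a b / f_y = 0.85 × 3 × 4.710 × 14.4 / 75 = 2.306 in².

A_s ≈ 2.31 in²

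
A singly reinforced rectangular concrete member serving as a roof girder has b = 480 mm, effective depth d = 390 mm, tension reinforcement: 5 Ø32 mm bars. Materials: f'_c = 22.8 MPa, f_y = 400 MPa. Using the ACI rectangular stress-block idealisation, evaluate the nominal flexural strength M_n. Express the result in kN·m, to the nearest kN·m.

A_s = 5 × 804 = 4020 mm².
T = A_s f_y = 4020 × 400 = 1608000 N = 1608 kN.
From C = T: a = T/(0.85 f'_c b) = 1608000/(0.85 × 22.8 × 480) = 172.86 mm.
M_n = T(d − a/2) = 1608 kN × (390 − 86.43) mm = 488.14 kN·m.

M_n ≈ 488 kN·m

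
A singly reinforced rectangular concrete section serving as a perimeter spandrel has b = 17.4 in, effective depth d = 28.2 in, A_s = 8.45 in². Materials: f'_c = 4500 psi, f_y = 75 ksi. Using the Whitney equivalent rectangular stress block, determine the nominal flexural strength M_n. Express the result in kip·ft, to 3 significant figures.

T = A_s f_y = 8.45 × 75 = 633.75 kips.
a = T/(0.85 f'_c b) = 633.75/(0.85 × 4.5 × 17.4) = 9.522 in.
M_n = T(d − a/2) = 633.75 × (28.2 − 4.761) = 14854.5 kip·in = 14854.5/12 = 1237.88 kip·ft.

M_n ≈ 1240 kip·ft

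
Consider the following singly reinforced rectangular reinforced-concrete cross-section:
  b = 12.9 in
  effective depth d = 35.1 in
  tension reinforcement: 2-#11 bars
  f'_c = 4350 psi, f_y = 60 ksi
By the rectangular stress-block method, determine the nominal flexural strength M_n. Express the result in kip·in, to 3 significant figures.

M_n ≈ 6200 kip·in

A_s = 2 × 1.56 = 3.12 in².
T = A_s f_y = 3.12 × 60 = 187.2 kips.
a = T/(0.85 f'_c b) = 187.2/(0.85 × 4.35 × 12.9) = 3.925 in.
M_n = T(d − a/2) = 187.2 × (35.1 − 1.9625) = 6203.3 kip·in.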